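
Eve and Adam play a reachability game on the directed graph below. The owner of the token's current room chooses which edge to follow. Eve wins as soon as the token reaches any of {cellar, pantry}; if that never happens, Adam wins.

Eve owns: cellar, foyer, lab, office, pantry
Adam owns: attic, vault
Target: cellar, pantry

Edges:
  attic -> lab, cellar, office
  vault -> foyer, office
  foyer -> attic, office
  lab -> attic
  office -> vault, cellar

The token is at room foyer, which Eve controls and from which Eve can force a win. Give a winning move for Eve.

office

A0 = {cellar, pantry}
A1: add {office} — office (Eve) has office→cellar.
A2: add {foyer} — foyer (Eve) has foyer→office.
A3: add {vault} — vault (Adam): all of {foyer, office} already in.
A4 = A3; e.g. attic (Adam) can still go to lab. Fixed point.
From foyer, successor office is in the attractor (rank 1); the other successor attic is not.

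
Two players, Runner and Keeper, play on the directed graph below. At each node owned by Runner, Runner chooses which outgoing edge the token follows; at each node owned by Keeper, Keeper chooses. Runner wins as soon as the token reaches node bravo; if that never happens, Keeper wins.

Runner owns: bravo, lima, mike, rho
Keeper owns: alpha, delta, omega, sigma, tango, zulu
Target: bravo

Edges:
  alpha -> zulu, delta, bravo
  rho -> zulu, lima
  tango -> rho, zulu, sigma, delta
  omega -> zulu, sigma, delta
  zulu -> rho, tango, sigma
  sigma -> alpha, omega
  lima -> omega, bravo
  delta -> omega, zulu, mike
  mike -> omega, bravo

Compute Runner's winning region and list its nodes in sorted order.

A0 = {bravo}
A1: add {lima, mike} — lima (Runner) has lima→bravo; mike (Runner) has mike→bravo.
A2: add {rho} — rho (Runner) has rho→lima.
A3 = A2; e.g. alpha (Keeper) can still go to zulu. Fixed point.
Runner's winning region = {bravo, lima, mike, rho}.

bravo, lima, mike, rho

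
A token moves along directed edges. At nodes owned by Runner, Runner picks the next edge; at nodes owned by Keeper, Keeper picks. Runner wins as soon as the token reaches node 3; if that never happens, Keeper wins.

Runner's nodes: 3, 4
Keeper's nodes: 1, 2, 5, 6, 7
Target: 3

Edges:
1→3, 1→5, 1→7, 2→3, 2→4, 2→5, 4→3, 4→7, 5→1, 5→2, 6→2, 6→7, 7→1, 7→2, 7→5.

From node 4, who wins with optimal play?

A0 = {3}
A1: add {4} — 4 (Runner) has 4→3.
A2 = A1; e.g. 1 (Keeper) can still go to 5. Fixed point.
4 ∈ A1, so Runner can force the target.

Runner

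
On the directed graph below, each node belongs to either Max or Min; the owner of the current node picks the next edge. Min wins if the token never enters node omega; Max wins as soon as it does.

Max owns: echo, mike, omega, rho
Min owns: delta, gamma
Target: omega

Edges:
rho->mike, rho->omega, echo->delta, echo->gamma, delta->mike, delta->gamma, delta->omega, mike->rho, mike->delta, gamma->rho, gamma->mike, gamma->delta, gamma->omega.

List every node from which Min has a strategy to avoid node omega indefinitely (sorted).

delta, echo, gamma

A0 = {omega}
A1: add {rho} — rho (Max) has rho→omega.
A2: add {mike} — mike (Max) has mike→rho.
A3 = A2; e.g. delta (Min) can still go to gamma. Fixed point.
Max's attractor = {mike, omega, rho}; Min avoids the target exactly from the complement.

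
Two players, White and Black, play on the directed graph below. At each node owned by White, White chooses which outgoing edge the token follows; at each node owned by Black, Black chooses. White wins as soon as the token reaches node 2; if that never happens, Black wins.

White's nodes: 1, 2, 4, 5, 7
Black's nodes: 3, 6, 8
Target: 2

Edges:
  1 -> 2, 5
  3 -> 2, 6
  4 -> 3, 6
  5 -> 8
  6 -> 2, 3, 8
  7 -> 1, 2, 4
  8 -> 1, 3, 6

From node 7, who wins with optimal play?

White

A0 = {2}
A1: add {1, 7} — 1 (White) has 1→2; 7 (White) has 7→2.
A2 = A1; e.g. 3 (Black) can still go to 6. Fixed point.
7 ∈ A1, so White can force the target.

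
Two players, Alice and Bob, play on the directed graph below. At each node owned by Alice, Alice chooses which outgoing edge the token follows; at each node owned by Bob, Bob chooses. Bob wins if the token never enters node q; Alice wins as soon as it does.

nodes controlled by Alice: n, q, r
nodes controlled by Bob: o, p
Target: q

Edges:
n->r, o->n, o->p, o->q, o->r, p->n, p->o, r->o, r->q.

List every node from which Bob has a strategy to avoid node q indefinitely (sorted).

A0 = {q}
A1: add {r} — r (Alice) has r→q.
A2: add {n} — n (Alice) has n→r.
A3 = A2; e.g. o (Bob) can still go to p. Fixed point.
Alice's attractor = {n, q, r}; Bob avoids the target exactly from the complement.

o, p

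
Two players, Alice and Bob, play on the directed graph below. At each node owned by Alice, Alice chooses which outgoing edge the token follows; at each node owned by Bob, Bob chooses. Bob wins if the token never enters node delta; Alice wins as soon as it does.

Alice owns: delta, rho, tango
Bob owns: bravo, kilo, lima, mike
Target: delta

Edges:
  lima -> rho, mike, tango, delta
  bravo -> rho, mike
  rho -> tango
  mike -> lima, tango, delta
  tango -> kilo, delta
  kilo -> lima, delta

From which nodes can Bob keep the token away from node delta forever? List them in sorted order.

bravo, kilo, lima, mike

A0 = {delta}
A1: add {tango} — tango (Alice) has tango→delta.
A2: add {rho} — rho (Alice) has rho→tango.
A3 = A2; e.g. lima (Bob) can still go to mike. Fixed point.
Alice's attractor = {delta, rho, tango}; Bob avoids the target exactly from the complement.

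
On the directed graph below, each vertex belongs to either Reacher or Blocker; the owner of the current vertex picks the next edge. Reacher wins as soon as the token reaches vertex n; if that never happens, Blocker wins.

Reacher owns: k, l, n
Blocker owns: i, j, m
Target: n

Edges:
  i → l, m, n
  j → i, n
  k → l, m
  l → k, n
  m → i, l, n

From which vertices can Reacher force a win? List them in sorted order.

A0 = {n}
A1: add {l} — l (Reacher) has l→n.
A2: add {k} — k (Reacher) has k→l.
A3 = A2; e.g. i (Blocker) can still go to m. Fixed point.
Reacher's winning region = {k, l, n}.

k, l, n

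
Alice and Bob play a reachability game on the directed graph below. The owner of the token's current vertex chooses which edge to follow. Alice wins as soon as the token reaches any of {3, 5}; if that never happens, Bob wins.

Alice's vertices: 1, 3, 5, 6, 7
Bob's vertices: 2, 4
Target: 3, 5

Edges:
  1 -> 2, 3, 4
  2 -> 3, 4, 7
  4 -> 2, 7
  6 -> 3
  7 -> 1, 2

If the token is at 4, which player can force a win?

A0 = {3, 5}
A1: add {1, 6} — 1 (Alice) has 1→3; 6 (Alice) has 6→3.
A2: add {7} — 7 (Alice) has 7→1.
A3 = A2; e.g. 2 (Bob) can still go to 4. Fixed point.
4 never enters the attractor, so Bob can avoid the target forever.

Bob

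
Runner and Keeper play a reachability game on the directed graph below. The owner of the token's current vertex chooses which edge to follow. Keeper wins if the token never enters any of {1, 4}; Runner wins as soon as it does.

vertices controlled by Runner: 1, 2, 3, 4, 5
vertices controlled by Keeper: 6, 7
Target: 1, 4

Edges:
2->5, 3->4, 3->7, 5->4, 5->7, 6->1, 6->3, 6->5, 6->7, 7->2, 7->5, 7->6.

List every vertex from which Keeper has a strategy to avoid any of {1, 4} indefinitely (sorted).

A0 = {1, 4}
A1: add {3, 5} — 3 (Runner) has 3→4; 5 (Runner) has 5→4.
A2: add {2} — 2 (Runner) has 2→5.
A3 = A2; e.g. 6 (Keeper) can still go to 7. Fixed point.
Runner's attractor = {1, 2, 3, 4, 5}; Keeper avoids the target exactly from the complement.

6, 7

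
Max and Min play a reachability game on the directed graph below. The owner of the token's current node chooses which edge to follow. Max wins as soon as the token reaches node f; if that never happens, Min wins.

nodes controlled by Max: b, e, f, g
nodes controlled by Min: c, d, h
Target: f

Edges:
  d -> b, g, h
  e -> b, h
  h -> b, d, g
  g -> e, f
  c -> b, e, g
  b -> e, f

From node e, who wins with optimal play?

Max

A0 = {f}
A1: add {b, g} — b (Max) has b→f; g (Max) has g→f.
A2: add {e} — e (Max) has e→b.
e ∈ A2, so Max can force the target.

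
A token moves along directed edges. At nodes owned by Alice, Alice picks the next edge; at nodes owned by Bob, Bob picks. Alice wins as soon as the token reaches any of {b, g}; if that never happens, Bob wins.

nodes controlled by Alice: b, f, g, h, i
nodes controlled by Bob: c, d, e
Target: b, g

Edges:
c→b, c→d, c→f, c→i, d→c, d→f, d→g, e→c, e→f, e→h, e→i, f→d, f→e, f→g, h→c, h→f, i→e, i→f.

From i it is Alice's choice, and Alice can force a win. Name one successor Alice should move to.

f

A0 = {b, g}
A1: add {f} — f (Alice) has f→g.
A2: add {h, i} — h (Alice) has h→f; i (Alice) has i→f.
A3 = A2; e.g. c (Bob) can still go to d. Fixed point.
From i, successor f is in the attractor (rank 1); the other successor e is not.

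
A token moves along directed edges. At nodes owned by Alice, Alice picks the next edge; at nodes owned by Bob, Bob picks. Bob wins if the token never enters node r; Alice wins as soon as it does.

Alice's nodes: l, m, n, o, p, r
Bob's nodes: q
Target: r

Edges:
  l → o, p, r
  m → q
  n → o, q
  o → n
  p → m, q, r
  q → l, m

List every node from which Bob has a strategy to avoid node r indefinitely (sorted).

A0 = {r}
A1: add {l, p} — l (Alice) has l→r; p (Alice) has p→r.
A2 = A1; e.g. m (Alice) has no edge into A1. Fixed point.
Alice's attractor = {l, p, r}; Bob avoids the target exactly from the complement.

m, n, o, q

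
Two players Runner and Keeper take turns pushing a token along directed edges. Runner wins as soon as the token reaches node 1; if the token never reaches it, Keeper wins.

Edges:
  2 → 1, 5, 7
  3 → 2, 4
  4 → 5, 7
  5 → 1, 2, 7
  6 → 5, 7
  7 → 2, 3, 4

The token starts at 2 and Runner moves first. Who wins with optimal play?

Track states (vertex, player-to-move).
A0 = {(1,Runner), (1,Keeper)}
A1: add {(2,Runner), (5,Runner)}.
(2,Runner) ∈ A1 ⇒ Runner forces the target.

Runner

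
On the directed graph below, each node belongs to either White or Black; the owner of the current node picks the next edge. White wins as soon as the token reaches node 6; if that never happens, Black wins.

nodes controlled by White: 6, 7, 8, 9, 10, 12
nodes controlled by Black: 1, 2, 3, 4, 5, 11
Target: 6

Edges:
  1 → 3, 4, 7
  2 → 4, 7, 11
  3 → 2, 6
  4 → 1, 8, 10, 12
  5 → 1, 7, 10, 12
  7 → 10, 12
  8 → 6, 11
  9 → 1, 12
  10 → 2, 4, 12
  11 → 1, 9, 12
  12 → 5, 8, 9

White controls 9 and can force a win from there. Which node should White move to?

12

A0 = {6}
A1: add {8} — 8 (White) has 8→6.
A2: add {12} — 12 (White) has 12→8.
A3: add {7, 9, 10} — 7 (White) has 7→12; 9 (White) has 9→12; 10 (White) has 10→12.
A4 = A3; e.g. 1 (Black) can still go to 3. Fixed point.
From 9, successor 12 is in the attractor (rank 2); the other successor 1 is not.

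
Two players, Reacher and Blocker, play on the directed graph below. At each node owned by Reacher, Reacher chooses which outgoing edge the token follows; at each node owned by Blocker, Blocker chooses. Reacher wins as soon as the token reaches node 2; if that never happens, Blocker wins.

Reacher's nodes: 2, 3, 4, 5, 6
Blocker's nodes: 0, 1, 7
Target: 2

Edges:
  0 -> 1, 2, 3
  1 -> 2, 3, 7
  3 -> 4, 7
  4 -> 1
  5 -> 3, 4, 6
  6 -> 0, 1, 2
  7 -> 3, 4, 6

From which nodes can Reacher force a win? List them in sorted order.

A0 = {2}
A1: add {6} — 6 (Reacher) has 6→2.
A2: add {5} — 5 (Reacher) has 5→6.
A3 = A2; e.g. 0 (Blocker) can still go to 1. Fixed point.
Reacher's winning region = {2, 5, 6}.

2, 5, 6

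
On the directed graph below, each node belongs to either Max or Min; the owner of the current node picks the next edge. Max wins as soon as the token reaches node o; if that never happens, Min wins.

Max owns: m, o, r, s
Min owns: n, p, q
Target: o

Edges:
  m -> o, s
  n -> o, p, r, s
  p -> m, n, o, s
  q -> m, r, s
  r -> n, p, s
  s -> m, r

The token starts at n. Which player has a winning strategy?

A0 = {o}
A1: add {m} — m (Max) has m→o.
A2: add {s} — s (Max) has s→m.
A3: add {r} — r (Max) has r→s.
A4: add {q} — q (Min): all of {m, r, s} already in.
A5 = A4; e.g. n (Min) can still go to p. Fixed point.
n never enters the attractor, so Min can avoid the target forever.

Min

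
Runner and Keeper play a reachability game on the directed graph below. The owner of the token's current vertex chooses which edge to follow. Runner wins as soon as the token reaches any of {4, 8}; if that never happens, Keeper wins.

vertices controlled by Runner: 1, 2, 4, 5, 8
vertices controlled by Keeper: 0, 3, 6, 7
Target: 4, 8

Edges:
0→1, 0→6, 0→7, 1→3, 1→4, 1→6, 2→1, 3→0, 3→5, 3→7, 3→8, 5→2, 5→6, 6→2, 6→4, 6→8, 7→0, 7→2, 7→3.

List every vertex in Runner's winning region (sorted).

1, 2, 4, 5, 6, 8

A0 = {4, 8}
A1: add {1} — 1 (Runner) has 1→4.
A2: add {2} — 2 (Runner) has 2→1.
A3: add {5, 6} — 5 (Runner) has 5→2; 6 (Keeper): all of {2, 4, 8} already in.
A4 = A3; e.g. 0 (Keeper) can still go to 7. Fixed point.
Runner's winning region = {1, 2, 4, 5, 6, 8}.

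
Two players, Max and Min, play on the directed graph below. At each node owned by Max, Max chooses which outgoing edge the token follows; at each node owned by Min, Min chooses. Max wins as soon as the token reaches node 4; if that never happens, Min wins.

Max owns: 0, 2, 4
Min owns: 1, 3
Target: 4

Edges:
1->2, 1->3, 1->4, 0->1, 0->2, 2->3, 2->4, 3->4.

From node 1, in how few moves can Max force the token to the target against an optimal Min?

A0 = {4}
A1: add {2, 3} — 2 (Max) has 2→4; 3 (Min): all of {4} already in.
A2: add {0, 1} — 0 (Max) has 0→2; 1 (Min): all of {2, 3, 4} already in.
A2 = all vertices. Fixed point.
1 enters the attractor at level 2, so Max can force the target in 2 moves from there.

2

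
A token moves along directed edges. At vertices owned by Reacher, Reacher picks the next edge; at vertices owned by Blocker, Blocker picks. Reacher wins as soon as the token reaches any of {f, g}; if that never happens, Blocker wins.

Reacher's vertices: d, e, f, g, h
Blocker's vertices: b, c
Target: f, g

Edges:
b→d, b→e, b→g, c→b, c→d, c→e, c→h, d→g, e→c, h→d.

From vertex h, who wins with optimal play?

Reacher

A0 = {f, g}
A1: add {d} — d (Reacher) has d→g.
A2: add {h} — h (Reacher) has h→d.
A3 = A2; e.g. b (Blocker) can still go to e. Fixed point.
h ∈ A2, so Reacher can force the target.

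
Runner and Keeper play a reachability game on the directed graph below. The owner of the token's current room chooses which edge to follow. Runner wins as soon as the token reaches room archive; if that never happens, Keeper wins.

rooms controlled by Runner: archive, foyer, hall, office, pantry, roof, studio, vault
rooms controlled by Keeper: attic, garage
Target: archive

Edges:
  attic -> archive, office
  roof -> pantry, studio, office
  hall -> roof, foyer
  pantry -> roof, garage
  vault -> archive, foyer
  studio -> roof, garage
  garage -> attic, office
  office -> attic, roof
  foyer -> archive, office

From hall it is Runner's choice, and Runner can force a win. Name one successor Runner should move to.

foyer

A0 = {archive}
A1: add {foyer, vault} — vault (Runner) has vault→archive; foyer (Runner) has foyer→archive.
A2: add {hall} — hall (Runner) has hall→foyer.
A3 = A2; e.g. attic (Keeper) can still go to office. Fixed point.
From hall, successor foyer is in the attractor (rank 1); the other successor roof is not.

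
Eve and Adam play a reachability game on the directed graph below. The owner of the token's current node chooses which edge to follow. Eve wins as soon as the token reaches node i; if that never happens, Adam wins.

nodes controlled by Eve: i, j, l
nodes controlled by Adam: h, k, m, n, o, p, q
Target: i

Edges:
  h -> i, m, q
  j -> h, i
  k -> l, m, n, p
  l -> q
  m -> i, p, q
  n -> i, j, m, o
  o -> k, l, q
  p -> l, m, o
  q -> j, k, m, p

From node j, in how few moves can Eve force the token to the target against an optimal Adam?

1

A0 = {i}
A1: add {j} — j (Eve) has j→i.
A2 = A1; e.g. h (Adam) can still go to m. Fixed point.
j enters the attractor at level 1, so Eve can force the target in 1 move from there.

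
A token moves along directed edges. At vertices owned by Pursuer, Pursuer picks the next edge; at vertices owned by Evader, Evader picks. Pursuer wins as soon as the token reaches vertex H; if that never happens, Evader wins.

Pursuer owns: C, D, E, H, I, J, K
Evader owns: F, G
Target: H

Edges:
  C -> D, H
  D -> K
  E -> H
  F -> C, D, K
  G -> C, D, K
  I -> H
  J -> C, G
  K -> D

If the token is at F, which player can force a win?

Evader

A0 = {H}
A1: add {C, E, I} — C (Pursuer) has C→H; E (Pursuer) has E→H; I (Pursuer) has I→H.
A2: add {J} — J (Pursuer) has J→C.
A3 = A2; e.g. D (Pursuer) has no edge into A2. Fixed point.
F never enters the attractor, so Evader can avoid the target forever.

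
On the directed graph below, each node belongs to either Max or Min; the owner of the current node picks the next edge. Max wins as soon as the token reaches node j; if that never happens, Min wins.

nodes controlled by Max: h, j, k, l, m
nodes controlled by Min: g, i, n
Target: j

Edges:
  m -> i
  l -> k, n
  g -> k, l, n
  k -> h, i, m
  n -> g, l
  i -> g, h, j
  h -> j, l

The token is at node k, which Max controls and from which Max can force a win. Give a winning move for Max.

A0 = {j}
A1: add {h} — h (Max) has h→j.
A2: add {k} — k (Max) has k→h.
A3: add {l} — l (Max) has l→k.
A4 = A3; e.g. g (Min) can still go to n. Fixed point.
From k, successor h is in the attractor (rank 1); the other successors i, m are not.

h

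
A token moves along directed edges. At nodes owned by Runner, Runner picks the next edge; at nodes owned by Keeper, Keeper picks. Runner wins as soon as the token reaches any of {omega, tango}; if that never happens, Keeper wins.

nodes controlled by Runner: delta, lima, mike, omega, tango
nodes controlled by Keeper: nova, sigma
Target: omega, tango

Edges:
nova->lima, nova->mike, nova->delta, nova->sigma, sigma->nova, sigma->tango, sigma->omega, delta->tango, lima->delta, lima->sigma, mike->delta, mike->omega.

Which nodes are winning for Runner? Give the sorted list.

A0 = {omega, tango}
A1: add {delta, mike} — mike (Runner) has mike→omega; delta (Runner) has delta→tango.
A2: add {lima} — lima (Runner) has lima→delta.
A3 = A2; e.g. nova (Keeper) can still go to sigma. Fixed point.
Runner's winning region = {delta, lima, mike, omega, tango}.

delta, lima, mike, omega, tango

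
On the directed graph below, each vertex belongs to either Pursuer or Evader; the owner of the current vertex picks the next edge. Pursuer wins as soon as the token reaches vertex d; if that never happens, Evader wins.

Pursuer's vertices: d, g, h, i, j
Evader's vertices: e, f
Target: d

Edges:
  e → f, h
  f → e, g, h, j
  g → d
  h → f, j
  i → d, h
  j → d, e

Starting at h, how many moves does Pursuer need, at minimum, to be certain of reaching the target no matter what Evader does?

2

A0 = {d}
A1: add {g, i, j} — g (Pursuer) has g→d; i (Pursuer) has i→d; j (Pursuer) has j→d.
A2: add {h} — h (Pursuer) has h→j.
A3 = A2; e.g. e (Evader) can still go to f. Fixed point.
h enters the attractor at level 2, so Pursuer can force the target in 2 moves from there.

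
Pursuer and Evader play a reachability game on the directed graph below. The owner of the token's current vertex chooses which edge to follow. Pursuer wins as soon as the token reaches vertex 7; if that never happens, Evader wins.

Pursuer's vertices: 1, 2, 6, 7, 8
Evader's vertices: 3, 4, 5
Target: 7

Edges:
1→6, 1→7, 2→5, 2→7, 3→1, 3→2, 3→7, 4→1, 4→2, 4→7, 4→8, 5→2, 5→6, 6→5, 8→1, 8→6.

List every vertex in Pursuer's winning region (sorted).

1, 2, 3, 4, 7, 8

A0 = {7}
A1: add {1, 2} — 1 (Pursuer) has 1→7; 2 (Pursuer) has 2→7.
A2: add {3, 8} — 3 (Evader): all of {1, 2, 7} already in; 8 (Pursuer) has 8→1.
A3: add {4} — 4 (Evader): all of {1, 2, 7, 8} already in.
A4 = A3; e.g. 5 (Evader) can still go to 6. Fixed point.
Pursuer's winning region = {1, 2, 3, 4, 7, 8}.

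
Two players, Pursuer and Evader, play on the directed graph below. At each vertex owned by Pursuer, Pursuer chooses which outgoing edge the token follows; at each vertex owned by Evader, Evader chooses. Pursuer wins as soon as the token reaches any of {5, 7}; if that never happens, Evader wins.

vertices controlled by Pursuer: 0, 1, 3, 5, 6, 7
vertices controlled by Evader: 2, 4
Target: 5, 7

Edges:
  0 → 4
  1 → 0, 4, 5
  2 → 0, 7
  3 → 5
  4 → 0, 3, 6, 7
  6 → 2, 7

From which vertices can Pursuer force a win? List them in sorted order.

1, 3, 5, 6, 7

A0 = {5, 7}
A1: add {1, 3, 6} — 1 (Pursuer) has 1→5; 3 (Pursuer) has 3→5; 6 (Pursuer) has 6→7.
A2 = A1; e.g. 0 (Pursuer) has no edge into A1. Fixed point.
Pursuer's winning region = {1, 3, 5, 6, 7}.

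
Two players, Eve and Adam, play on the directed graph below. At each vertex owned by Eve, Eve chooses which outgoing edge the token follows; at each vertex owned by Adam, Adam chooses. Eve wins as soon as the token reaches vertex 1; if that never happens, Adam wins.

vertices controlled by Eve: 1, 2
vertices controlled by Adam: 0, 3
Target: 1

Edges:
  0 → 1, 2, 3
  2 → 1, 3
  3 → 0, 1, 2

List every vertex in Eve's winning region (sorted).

1, 2

A0 = {1}
A1: add {2} — 2 (Eve) has 2→1.
A2 = A1; e.g. 0 (Adam) can still go to 3. Fixed point.
Eve's winning region = {1, 2}.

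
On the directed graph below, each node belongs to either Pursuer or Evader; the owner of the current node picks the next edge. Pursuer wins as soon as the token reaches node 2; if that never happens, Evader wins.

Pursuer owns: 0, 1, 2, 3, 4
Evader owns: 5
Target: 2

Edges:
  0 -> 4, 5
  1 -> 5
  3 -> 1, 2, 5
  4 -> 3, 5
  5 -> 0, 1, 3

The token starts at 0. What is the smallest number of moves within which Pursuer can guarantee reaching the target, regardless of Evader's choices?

3

A0 = {2}
A1: add {3} — 3 (Pursuer) has 3→2.
A2: add {4} — 4 (Pursuer) has 4→3.
A3: add {0} — 0 (Pursuer) has 0→4.
A4 = A3; e.g. 1 (Pursuer) has no edge into A3. Fixed point.
0 enters the attractor at level 3, so Pursuer can force the target in 3 moves from there.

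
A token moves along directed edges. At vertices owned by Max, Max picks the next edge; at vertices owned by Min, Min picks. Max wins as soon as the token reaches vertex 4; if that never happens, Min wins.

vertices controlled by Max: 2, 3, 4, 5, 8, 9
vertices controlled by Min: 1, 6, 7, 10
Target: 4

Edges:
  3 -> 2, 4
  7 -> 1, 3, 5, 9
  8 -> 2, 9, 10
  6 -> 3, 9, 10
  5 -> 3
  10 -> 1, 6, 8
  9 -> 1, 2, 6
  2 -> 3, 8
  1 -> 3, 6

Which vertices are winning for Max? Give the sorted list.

A0 = {4}
A1: add {3} — 3 (Max) has 3→4.
A2: add {2, 5} — 2 (Max) has 2→3; 5 (Max) has 5→3.
A3: add {8, 9} — 8 (Max) has 8→2; 9 (Max) has 9→2.
A4 = A3; e.g. 1 (Min) can still go to 6. Fixed point.
Max's winning region = {2, 3, 4, 5, 8, 9}.

2, 3, 4, 5, 8, 9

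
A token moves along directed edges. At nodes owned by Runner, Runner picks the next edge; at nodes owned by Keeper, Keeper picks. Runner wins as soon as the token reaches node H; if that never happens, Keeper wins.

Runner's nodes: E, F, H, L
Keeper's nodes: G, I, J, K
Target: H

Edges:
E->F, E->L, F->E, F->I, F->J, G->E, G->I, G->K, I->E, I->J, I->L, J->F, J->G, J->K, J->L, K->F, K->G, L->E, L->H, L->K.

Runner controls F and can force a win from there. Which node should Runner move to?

A0 = {H}
A1: add {L} — L (Runner) has L→H.
A2: add {E} — E (Runner) has E→L.
A3: add {F} — F (Runner) has F→E.
A4 = A3; e.g. G (Keeper) can still go to I. Fixed point.
From F, successor E is in the attractor (rank 2); the other successors I, J are not.

E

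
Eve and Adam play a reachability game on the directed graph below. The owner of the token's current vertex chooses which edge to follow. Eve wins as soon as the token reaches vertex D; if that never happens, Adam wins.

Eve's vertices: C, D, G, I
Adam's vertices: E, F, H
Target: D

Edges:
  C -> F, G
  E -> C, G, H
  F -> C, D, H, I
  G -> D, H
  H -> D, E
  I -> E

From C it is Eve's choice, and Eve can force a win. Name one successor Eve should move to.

A0 = {D}
A1: add {G} — G (Eve) has G→D.
A2: add {C} — C (Eve) has C→G.
A3 = A2; e.g. E (Adam) can still go to H. Fixed point.
From C, successor G is in the attractor (rank 1); the other successor F is not.

G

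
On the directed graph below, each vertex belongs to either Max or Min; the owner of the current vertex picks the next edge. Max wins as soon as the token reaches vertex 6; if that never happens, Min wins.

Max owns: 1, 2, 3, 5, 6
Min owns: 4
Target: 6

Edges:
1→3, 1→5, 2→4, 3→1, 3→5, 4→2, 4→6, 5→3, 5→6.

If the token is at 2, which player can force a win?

Min

A0 = {6}
A1: add {5} — 5 (Max) has 5→6.
A2: add {1, 3} — 1 (Max) has 1→5; 3 (Max) has 3→5.
A3 = A2; e.g. 2 (Max) has no edge into A2. Fixed point.
2 never enters the attractor, so Min can avoid the target forever.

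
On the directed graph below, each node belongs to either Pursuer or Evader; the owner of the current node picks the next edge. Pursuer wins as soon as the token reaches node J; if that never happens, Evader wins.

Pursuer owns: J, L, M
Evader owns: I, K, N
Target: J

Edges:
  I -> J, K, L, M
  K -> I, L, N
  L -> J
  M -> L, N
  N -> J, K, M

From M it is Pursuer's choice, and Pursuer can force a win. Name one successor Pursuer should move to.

A0 = {J}
A1: add {L} — L (Pursuer) has L→J.
A2: add {M} — M (Pursuer) has M→L.
A3 = A2; e.g. I (Evader) can still go to K. Fixed point.
From M, successor L is in the attractor (rank 1); the other successor N is not.

L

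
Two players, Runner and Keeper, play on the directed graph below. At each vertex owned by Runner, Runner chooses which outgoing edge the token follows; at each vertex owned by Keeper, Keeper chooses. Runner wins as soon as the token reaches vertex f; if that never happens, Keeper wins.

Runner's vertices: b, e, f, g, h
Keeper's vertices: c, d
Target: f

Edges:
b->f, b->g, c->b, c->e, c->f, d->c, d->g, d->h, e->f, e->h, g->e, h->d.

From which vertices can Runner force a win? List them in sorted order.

b, c, e, f, g

A0 = {f}
A1: add {b, e} — b (Runner) has b→f; e (Runner) has e→f.
A2: add {c, g} — c (Keeper): all of {b, e, f} already in; g (Runner) has g→e.
A3 = A2; e.g. d (Keeper) can still go to h. Fixed point.
Runner's winning region = {b, c, e, f, g}.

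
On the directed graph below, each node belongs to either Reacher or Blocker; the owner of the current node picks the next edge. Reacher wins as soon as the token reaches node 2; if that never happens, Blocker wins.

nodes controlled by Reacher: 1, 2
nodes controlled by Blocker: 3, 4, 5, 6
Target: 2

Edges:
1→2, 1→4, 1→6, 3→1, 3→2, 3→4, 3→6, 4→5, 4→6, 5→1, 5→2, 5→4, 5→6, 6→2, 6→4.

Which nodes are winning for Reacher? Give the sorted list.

A0 = {2}
A1: add {1} — 1 (Reacher) has 1→2.
A2 = A1; e.g. 3 (Blocker) can still go to 4. Fixed point.
Reacher's winning region = {1, 2}.

1, 2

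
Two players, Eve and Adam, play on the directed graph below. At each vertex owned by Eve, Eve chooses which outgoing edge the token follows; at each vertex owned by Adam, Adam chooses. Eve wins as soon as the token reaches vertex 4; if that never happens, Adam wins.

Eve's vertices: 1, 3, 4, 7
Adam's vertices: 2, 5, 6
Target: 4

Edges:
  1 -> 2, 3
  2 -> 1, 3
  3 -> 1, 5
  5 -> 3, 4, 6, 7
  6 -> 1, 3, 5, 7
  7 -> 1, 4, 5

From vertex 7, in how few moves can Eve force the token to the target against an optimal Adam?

1

A0 = {4}
A1: add {7} — 7 (Eve) has 7→4.
A2 = A1; e.g. 1 (Eve) has no edge into A1. Fixed point.
7 enters the attractor at level 1, so Eve can force the target in 1 move from there.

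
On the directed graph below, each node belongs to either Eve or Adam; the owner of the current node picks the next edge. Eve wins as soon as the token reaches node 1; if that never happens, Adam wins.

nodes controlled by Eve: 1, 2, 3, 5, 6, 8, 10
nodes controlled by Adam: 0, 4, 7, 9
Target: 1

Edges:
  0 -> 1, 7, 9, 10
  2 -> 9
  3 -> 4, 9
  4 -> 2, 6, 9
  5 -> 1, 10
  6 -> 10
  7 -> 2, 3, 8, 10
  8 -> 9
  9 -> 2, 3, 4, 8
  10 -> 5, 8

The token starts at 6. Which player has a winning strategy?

A0 = {1}
A1: add {5} — 5 (Eve) has 5→1.
A2: add {10} — 10 (Eve) has 10→5.
A3: add {6} — 6 (Eve) has 6→10.
A4 = A3; e.g. 0 (Adam) can still go to 7. Fixed point.
6 ∈ A3, so Eve can force the target.

Eve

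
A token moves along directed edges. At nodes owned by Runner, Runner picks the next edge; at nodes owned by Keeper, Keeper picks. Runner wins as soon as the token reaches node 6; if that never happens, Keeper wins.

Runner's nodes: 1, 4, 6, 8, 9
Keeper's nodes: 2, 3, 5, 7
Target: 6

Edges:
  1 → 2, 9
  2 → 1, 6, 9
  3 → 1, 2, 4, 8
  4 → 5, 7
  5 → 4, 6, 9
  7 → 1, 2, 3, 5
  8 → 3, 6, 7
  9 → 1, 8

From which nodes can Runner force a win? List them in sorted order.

1, 2, 6, 8, 9

A0 = {6}
A1: add {8} — 8 (Runner) has 8→6.
A2: add {9} — 9 (Runner) has 9→8.
A3: add {1} — 1 (Runner) has 1→9.
A4: add {2} — 2 (Keeper): all of {1, 6, 9} already in.
A5 = A4; e.g. 3 (Keeper) can still go to 4. Fixed point.
Runner's winning region = {1, 2, 6, 8, 9}.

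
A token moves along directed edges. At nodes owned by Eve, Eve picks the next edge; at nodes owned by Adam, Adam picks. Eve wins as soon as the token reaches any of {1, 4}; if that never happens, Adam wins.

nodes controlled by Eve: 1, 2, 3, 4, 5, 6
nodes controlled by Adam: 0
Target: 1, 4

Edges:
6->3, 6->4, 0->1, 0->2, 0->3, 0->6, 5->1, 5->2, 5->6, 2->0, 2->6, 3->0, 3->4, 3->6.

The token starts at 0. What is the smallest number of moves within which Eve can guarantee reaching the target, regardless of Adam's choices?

A0 = {1, 4}
A1: add {3, 5, 6} — 3 (Eve) has 3→4; 5 (Eve) has 5→1; 6 (Eve) has 6→4.
A2: add {2} — 2 (Eve) has 2→6.
A3: add {0} — 0 (Adam): all of {1, 2, 3, 6} already in.
A3 = all vertices. Fixed point.
0 enters the attractor at level 3, so Eve can force the target in 3 moves from there.

3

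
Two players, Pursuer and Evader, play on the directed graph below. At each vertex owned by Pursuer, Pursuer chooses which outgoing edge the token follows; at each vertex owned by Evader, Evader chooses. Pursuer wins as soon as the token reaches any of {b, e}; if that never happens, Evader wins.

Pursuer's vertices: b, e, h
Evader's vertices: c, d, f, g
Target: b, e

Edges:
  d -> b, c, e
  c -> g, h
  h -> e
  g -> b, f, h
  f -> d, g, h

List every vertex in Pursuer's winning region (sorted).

b, e, h

A0 = {b, e}
A1: add {h} — h (Pursuer) has h→e.
A2 = A1; e.g. c (Evader) can still go to g. Fixed point.
Pursuer's winning region = {b, e, h}.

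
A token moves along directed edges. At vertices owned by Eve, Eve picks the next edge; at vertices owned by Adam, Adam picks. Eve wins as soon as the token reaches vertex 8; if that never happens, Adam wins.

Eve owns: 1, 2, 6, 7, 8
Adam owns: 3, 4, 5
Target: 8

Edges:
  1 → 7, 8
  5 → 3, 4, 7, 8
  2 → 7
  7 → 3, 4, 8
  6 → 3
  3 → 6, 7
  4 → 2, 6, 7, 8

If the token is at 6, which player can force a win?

A0 = {8}
A1: add {1, 7} — 1 (Eve) has 1→8; 7 (Eve) has 7→8.
A2: add {2} — 2 (Eve) has 2→7.
A3 = A2; e.g. 3 (Adam) can still go to 6. Fixed point.
6 never enters the attractor, so Adam can avoid the target forever.

Adam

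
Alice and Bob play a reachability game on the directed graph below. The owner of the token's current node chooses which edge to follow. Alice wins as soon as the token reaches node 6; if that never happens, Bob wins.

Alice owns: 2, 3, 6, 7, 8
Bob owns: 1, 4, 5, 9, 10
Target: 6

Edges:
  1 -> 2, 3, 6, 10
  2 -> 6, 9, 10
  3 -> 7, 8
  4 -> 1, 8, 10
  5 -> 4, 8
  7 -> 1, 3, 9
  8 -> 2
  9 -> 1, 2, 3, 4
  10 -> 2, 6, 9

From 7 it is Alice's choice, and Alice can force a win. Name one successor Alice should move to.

A0 = {6}
A1: add {2} — 2 (Alice) has 2→6.
A2: add {8} — 8 (Alice) has 8→2.
A3: add {3} — 3 (Alice) has 3→8.
A4: add {7} — 7 (Alice) has 7→3.
A5 = A4; e.g. 1 (Bob) can still go to 10. Fixed point.
From 7, successor 3 is in the attractor (rank 3); the other successors 1, 9 are not.

3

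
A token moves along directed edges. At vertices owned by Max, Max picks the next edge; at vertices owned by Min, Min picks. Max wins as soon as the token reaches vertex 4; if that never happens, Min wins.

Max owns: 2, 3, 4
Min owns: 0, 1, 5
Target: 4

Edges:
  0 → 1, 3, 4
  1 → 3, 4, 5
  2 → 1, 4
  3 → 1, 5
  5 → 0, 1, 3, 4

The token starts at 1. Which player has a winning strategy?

Min

A0 = {4}
A1: add {2} — 2 (Max) has 2→4.
A2 = A1; e.g. 0 (Min) can still go to 1. Fixed point.
1 never enters the attractor, so Min can avoid the target forever.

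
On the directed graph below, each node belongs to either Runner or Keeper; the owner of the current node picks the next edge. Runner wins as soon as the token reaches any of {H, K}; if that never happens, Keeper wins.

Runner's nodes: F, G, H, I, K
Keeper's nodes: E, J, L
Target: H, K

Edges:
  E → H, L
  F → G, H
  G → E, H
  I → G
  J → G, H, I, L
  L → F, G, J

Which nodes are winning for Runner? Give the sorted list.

F, G, H, I, K

A0 = {H, K}
A1: add {F, G} — F (Runner) has F→H; G (Runner) has G→H.
A2: add {I} — I (Runner) has I→G.
A3 = A2; e.g. E (Keeper) can still go to L. Fixed point.
Runner's winning region = {F, G, H, I, K}.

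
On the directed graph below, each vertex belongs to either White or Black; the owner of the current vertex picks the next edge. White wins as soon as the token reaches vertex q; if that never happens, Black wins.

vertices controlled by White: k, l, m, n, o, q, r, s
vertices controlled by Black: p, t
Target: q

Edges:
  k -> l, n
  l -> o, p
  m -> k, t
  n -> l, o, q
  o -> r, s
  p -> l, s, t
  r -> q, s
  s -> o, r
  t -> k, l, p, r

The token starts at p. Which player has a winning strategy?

Black

A0 = {q}
A1: add {n, r} — n (White) has n→q; r (White) has r→q.
A2: add {k, o, s} — k (White) has k→n; o (White) has o→r; s (White) has s→r.
A3: add {l, m} — l (White) has l→o; m (White) has m→k.
A4 = A3; e.g. p (Black) can still go to t. Fixed point.
p never enters the attractor, so Black can avoid the target forever.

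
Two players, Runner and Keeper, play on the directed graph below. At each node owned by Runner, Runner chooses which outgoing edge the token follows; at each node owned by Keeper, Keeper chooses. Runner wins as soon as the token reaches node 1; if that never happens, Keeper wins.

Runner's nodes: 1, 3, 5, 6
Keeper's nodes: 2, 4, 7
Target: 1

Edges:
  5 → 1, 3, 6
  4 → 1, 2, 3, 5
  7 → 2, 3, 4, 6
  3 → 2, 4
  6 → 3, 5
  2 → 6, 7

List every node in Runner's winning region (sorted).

A0 = {1}
A1: add {5} — 5 (Runner) has 5→1.
A2: add {6} — 6 (Runner) has 6→5.
A3 = A2; e.g. 2 (Keeper) can still go to 7. Fixed point.
Runner's winning region = {1, 5, 6}.

1, 5, 6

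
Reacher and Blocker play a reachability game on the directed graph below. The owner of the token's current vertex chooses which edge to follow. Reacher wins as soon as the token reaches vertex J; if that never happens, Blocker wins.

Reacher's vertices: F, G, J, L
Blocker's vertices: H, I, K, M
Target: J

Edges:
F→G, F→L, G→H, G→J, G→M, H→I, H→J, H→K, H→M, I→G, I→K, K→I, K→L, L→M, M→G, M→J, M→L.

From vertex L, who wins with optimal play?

A0 = {J}
A1: add {G} — G (Reacher) has G→J.
A2: add {F} — F (Reacher) has F→G.
A3 = A2; e.g. H (Blocker) can still go to I. Fixed point.
L never enters the attractor, so Blocker can avoid the target forever.

Blocker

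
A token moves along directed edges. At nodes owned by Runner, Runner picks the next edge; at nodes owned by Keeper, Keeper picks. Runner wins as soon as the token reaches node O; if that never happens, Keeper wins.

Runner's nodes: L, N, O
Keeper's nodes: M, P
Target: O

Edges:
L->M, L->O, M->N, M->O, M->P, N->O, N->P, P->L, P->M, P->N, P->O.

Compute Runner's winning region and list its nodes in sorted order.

A0 = {O}
A1: add {L, N} — L (Runner) has L→O; N (Runner) has N→O.
A2 = A1; e.g. M (Keeper) can still go to P. Fixed point.
Runner's winning region = {L, N, O}.

L, N, O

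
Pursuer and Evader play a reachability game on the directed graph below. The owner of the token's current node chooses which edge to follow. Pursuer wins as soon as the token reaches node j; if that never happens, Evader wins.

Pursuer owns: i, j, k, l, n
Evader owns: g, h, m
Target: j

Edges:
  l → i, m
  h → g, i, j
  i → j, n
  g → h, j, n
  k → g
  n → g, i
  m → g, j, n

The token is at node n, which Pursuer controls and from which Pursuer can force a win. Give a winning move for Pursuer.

i

A0 = {j}
A1: add {i} — i (Pursuer) has i→j.
A2: add {l, n} — l (Pursuer) has l→i; n (Pursuer) has n→i.
A3 = A2; e.g. g (Evader) can still go to h. Fixed point.
From n, successor i is in the attractor (rank 1); the other successor g is not.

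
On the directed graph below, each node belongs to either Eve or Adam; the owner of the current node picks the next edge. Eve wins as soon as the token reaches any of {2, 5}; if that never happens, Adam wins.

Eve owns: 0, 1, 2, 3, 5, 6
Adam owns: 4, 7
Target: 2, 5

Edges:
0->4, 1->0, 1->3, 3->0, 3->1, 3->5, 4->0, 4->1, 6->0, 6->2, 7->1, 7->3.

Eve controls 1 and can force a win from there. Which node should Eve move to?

3

A0 = {2, 5}
A1: add {3, 6} — 3 (Eve) has 3→5; 6 (Eve) has 6→2.
A2: add {1} — 1 (Eve) has 1→3.
A3: add {7} — 7 (Adam): all of {1, 3} already in.
A4 = A3; e.g. 0 (Eve) has no edge into A3. Fixed point.
From 1, successor 3 is in the attractor (rank 1); the other successor 0 is not.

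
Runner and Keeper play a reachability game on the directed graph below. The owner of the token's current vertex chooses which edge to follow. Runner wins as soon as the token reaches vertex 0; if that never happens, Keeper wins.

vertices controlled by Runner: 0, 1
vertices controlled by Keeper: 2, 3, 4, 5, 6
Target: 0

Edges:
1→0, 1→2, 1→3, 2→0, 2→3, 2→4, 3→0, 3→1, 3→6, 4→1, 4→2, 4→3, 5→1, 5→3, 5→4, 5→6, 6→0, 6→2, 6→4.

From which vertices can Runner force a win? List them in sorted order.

A0 = {0}
A1: add {1} — 1 (Runner) has 1→0.
A2 = A1; e.g. 2 (Keeper) can still go to 3. Fixed point.
Runner's winning region = {0, 1}.

0, 1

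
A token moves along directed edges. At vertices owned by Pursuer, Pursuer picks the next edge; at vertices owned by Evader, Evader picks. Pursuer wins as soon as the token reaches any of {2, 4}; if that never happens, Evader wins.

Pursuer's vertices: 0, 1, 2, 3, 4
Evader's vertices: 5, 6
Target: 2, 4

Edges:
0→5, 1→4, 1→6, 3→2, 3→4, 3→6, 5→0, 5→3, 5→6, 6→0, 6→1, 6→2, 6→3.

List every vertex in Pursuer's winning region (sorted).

1, 2, 3, 4

A0 = {2, 4}
A1: add {1, 3} — 1 (Pursuer) has 1→4; 3 (Pursuer) has 3→2.
A2 = A1; e.g. 0 (Pursuer) has no edge into A1. Fixed point.
Pursuer's winning region = {1, 2, 3, 4}.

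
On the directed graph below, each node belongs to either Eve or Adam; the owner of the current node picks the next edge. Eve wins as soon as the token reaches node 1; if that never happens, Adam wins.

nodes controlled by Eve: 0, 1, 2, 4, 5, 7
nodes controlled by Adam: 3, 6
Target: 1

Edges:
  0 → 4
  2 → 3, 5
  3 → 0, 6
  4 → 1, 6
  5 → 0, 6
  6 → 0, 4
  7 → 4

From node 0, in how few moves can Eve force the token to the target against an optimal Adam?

A0 = {1}
A1: add {4} — 4 (Eve) has 4→1.
A2: add {0, 7} — 0 (Eve) has 0→4; 7 (Eve) has 7→4.
0 enters the attractor at level 2, so Eve can force the target in 2 moves from there.

2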